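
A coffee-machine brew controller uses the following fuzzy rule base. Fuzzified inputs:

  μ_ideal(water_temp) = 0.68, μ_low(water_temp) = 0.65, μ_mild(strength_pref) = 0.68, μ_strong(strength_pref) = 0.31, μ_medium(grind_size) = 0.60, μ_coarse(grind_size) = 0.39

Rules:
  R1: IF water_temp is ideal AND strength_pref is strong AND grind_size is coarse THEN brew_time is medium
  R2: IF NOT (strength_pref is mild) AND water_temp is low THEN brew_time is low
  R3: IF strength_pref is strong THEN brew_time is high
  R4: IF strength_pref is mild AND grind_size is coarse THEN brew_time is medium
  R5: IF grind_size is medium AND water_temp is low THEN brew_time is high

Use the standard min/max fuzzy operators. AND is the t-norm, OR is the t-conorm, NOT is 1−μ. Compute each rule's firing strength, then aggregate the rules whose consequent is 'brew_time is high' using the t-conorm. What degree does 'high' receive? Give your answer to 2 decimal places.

R1: ideal=0.68, strong=0.31, coarse=0.39; AND[min(a, b)] → w = 0.31
R2: ¬mild=1−0.68=0.32, low=0.65; AND[min(a, b)] → w = 0.32
R3: strong=0.31 → w = 0.31
R4: mild=0.68, coarse=0.39; AND[min(a, b)] → w = 0.39
R5: medium=0.60, low=0.65; AND[min(a, b)] → w = 0.60
Rules with consequent 'high': {R3, R5} → strengths 0.31, 0.60
Aggregate via t-conorm [max(a, b)]: 0.60

0.60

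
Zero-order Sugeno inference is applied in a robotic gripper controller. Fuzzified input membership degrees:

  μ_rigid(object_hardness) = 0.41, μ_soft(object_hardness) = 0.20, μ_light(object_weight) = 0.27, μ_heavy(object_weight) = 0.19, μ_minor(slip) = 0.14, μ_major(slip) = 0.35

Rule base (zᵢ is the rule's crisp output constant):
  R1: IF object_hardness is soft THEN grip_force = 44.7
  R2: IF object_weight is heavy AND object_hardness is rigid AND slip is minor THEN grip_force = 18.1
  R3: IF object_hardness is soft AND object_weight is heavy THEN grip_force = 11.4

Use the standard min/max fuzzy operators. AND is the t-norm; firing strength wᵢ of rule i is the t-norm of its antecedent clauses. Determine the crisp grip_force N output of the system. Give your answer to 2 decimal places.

R1 (z=44.7): soft=0.20 → w = 0.20
R2 (z=18.1): heavy=0.19, rigid=0.41, minor=0.14; AND[min(a, b)] → w = 0.14
R3 (z=11.4): soft=0.20, heavy=0.19; AND[min(a, b)] → w = 0.19
Weighted average = (0.20·44.7 + 0.14·18.1 + 0.19·11.4) / (0.20 + 0.14 + 0.19)
  = 13.6400 / 0.5300 = 25.74

25.74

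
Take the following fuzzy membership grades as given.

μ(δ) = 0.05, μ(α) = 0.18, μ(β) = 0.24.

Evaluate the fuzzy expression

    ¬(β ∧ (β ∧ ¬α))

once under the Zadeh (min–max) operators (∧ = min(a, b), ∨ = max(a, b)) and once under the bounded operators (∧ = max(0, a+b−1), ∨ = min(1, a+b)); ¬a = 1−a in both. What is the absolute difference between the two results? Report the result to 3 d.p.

Under Zadeh (min–max):
  ¬α = 1 − 0.18 = 0.82
  β ∧ ¬α = min(a, b) on (0.24, 0.82) = 0.24
  β ∧ (β ∧ ¬α) = min(a, b) on (0.24, 0.24) = 0.24
  ¬(β ∧ (β ∧ ¬α)) = 1 − 0.24 = 0.76
  → value = 0.7600
Under bounded:
  ¬α = 1 − 0.18 = 0.82
  β ∧ ¬α = max(0, a+b−1) on (0.24, 0.82) = 0.06
  β ∧ (β ∧ ¬α) = max(0, a+b−1) on (0.24, 0.06) = 0.00
  ¬(β ∧ (β ∧ ¬α)) = 1 − 0.00 = 1.00
  → value = 1.0000
|0.7600 − 1.0000| = 0.240

0.240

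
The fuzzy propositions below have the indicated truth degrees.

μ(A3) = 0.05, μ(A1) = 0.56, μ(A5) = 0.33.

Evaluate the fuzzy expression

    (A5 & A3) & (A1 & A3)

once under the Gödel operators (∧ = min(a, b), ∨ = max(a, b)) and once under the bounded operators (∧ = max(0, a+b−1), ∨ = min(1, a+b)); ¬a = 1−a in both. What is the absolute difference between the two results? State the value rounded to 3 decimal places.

0.050

Under Gödel:
  A5 & A3 = min(a, b) on (0.33, 0.05) = 0.05
  A1 & A3 = min(a, b) on (0.56, 0.05) = 0.05
  (A5 & A3) & (A1 & A3) = min(a, b) on (0.05, 0.05) = 0.05
  → value = 0.0500
Under bounded:
  A5 & A3 = max(0, a+b−1) on (0.33, 0.05) = 0.00
  A1 & A3 = max(0, a+b−1) on (0.56, 0.05) = 0.00
  (A5 & A3) & (A1 & A3) = max(0, a+b−1) on (0.00, 0.00) = 0.00
  → value = 0.0000
|0.0500 − 0.0000| = 0.050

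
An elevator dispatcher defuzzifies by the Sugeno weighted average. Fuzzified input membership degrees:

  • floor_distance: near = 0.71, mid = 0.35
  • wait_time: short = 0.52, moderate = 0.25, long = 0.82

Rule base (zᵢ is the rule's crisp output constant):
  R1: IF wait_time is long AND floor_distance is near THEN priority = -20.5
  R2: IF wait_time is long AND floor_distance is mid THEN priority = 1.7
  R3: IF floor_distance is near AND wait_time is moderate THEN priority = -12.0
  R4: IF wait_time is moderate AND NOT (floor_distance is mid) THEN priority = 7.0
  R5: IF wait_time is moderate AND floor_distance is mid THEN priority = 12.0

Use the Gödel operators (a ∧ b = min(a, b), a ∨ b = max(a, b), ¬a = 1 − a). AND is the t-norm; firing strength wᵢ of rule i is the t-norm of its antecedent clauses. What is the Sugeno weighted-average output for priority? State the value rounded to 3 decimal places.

R1 (z=-20.5): long=0.82, near=0.71; AND[min(a, b)] → w = 0.71
R2 (z=1.7): long=0.82, mid=0.35; AND[min(a, b)] → w = 0.35
R3 (z=-12.0): near=0.71, moderate=0.25; AND[min(a, b)] → w = 0.25
R4 (z=7.0): moderate=0.25, ¬mid=1−0.35=0.65; AND[min(a, b)] → w = 0.25
R5 (z=12.0): moderate=0.25, mid=0.35; AND[min(a, b)] → w = 0.25
Weighted average = (0.71·-20.5 + 0.35·1.7 + 0.25·-12.0 + 0.25·7.0 + 0.25·12.0) / (0.71 + 0.35 + 0.25 + 0.25 + 0.25)
  = -12.2100 / 1.8100 = -6.746

-6.746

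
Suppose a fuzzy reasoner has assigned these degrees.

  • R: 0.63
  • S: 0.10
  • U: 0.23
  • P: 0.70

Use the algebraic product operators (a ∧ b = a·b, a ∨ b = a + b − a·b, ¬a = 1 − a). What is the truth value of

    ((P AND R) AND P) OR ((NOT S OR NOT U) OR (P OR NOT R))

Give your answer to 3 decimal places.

0.997

P AND R = a·b on (0.7000, 0.6300) = 0.4410
(P AND R) AND P = a·b on (0.4410, 0.7000) = 0.3087
NOT S = 1 − 0.1000 = 0.9000
NOT U = 1 − 0.2300 = 0.7700
NOT S OR NOT U = a + b − a·b on (0.9000, 0.7700) = 0.9770
NOT R = 1 − 0.6300 = 0.3700
P OR NOT R = a + b − a·b on (0.7000, 0.3700) = 0.8110
(NOT S OR NOT U) OR (P OR NOT R) = a + b − a·b on (0.9770, 0.8110) = 0.9957
((P AND R) AND P) OR ((NOT S OR NOT U) OR (P OR NOT R)) = a + b − a·b on (0.3087, 0.9957) = 0.9970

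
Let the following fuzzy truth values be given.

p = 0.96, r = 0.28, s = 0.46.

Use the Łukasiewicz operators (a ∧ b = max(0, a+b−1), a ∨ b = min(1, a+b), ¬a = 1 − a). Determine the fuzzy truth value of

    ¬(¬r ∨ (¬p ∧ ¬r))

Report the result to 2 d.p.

¬r = 1 − 0.28 = 0.72
¬p = 1 − 0.96 = 0.04
¬r = 1 − 0.28 = 0.72
¬p ∧ ¬r = max(0, a+b−1) on (0.04, 0.72) = 0.00
¬r ∨ (¬p ∧ ¬r) = min(1, a+b) on (0.72, 0.00) = 0.72
¬(¬r ∨ (¬p ∧ ¬r)) = 1 − 0.72 = 0.28

0.28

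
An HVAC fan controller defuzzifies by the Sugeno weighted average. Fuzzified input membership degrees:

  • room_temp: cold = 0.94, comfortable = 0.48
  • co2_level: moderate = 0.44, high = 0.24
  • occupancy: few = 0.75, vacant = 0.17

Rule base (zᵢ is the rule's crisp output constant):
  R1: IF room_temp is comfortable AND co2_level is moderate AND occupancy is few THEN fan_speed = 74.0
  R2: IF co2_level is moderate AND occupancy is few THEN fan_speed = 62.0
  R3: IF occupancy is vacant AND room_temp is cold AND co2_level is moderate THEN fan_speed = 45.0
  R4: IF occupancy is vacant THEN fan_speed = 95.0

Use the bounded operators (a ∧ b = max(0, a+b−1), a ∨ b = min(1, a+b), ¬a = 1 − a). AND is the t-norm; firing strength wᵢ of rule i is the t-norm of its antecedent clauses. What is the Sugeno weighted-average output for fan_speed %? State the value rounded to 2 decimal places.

77.58

R1 (z=74.0): comfortable=0.48, moderate=0.44, few=0.75; AND[max(0, a+b−1)] → w = 0.00
R2 (z=62.0): moderate=0.44, few=0.75; AND[max(0, a+b−1)] → w = 0.19
R3 (z=45.0): vacant=0.17, cold=0.94, moderate=0.44; AND[max(0, a+b−1)] → w = 0.00
R4 (z=95.0): vacant=0.17 → w = 0.17
Weighted average = (0.00·74.0 + 0.19·62.0 + 0.00·45.0 + 0.17·95.0) / (0.00 + 0.19 + 0.00 + 0.17)
  = 27.9300 / 0.3600 = 77.58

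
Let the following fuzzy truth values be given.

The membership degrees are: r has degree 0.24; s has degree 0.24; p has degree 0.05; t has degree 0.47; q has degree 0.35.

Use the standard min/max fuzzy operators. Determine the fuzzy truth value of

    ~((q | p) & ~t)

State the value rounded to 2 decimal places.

0.65

q | p = max(a, b) on (0.35, 0.05) = 0.35
~t = 1 − 0.47 = 0.53
(q | p) & ~t = min(a, b) on (0.35, 0.53) = 0.35
~((q | p) & ~t) = 1 − 0.35 = 0.65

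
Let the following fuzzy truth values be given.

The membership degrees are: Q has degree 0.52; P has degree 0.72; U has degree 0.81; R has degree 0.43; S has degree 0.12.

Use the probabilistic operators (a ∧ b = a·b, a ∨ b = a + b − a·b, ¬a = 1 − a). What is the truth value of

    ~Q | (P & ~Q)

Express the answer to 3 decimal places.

~Q = 1 − 0.5200 = 0.4800
~Q = 1 − 0.5200 = 0.4800
P & ~Q = a·b on (0.7200, 0.4800) = 0.3456
~Q | (P & ~Q) = a + b − a·b on (0.4800, 0.3456) = 0.6597

0.660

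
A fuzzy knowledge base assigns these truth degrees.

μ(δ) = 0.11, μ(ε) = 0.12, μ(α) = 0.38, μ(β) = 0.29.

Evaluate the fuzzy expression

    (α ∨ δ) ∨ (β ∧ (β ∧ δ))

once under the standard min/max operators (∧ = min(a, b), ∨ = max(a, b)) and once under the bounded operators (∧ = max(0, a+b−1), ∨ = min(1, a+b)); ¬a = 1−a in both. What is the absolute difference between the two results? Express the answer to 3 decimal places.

Under standard min/max:
  α ∨ δ = max(a, b) on (0.38, 0.11) = 0.38
  β ∧ δ = min(a, b) on (0.29, 0.11) = 0.11
  β ∧ (β ∧ δ) = min(a, b) on (0.29, 0.11) = 0.11
  (α ∨ δ) ∨ (β ∧ (β ∧ δ)) = max(a, b) on (0.38, 0.11) = 0.38
  → value = 0.3800
Under bounded:
  α ∨ δ = min(1, a+b) on (0.38, 0.11) = 0.49
  β ∧ δ = max(0, a+b−1) on (0.29, 0.11) = 0.00
  β ∧ (β ∧ δ) = max(0, a+b−1) on (0.29, 0.00) = 0.00
  (α ∨ δ) ∨ (β ∧ (β ∧ δ)) = min(1, a+b) on (0.49, 0.00) = 0.49
  → value = 0.4900
|0.3800 − 0.4900| = 0.110

0.110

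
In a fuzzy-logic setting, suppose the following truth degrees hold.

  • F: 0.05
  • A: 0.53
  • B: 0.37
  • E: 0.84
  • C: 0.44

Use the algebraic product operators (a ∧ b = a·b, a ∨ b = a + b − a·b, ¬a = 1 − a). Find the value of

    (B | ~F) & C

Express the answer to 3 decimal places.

~F = 1 − 0.0500 = 0.9500
B | ~F = a + b − a·b on (0.3700, 0.9500) = 0.9685
(B | ~F) & C = a·b on (0.9685, 0.4400) = 0.4261

0.426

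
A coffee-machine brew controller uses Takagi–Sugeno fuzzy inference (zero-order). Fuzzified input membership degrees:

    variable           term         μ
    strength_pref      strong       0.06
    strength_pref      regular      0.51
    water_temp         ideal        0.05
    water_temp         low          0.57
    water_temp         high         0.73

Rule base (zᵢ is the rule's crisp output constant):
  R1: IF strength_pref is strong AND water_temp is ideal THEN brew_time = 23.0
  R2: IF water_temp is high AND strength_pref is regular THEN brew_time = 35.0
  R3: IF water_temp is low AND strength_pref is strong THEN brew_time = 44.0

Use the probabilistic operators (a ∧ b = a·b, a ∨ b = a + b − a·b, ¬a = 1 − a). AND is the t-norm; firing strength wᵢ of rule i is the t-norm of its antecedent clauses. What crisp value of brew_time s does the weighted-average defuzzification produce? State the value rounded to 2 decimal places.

R1 (z=23.0): strong=0.06, ideal=0.05; AND[a·b] → w = 0.0030
R2 (z=35.0): high=0.73, regular=0.51; AND[a·b] → w = 0.3723
R3 (z=44.0): low=0.57, strong=0.06; AND[a·b] → w = 0.0342
Weighted average = (0.0030·23.0 + 0.3723·35.0 + 0.0342·44.0) / (0.0030 + 0.3723 + 0.0342)
  = 14.6043 / 0.4095 = 35.66

35.66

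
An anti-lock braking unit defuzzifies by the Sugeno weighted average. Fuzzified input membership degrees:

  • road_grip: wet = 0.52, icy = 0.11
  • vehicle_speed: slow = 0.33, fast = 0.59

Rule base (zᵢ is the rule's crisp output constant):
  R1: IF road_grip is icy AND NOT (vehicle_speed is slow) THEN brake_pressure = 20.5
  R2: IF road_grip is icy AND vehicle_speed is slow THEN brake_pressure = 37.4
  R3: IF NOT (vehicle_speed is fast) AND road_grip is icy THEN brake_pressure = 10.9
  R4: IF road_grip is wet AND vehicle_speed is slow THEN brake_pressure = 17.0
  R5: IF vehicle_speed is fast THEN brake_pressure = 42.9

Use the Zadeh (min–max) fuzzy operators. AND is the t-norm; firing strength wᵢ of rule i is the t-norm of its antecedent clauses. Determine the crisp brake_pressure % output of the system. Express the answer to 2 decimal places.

30.79

R1 (z=20.5): icy=0.11, ¬slow=1−0.33=0.67; AND[min(a, b)] → w = 0.11
R2 (z=37.4): icy=0.11, slow=0.33; AND[min(a, b)] → w = 0.11
R3 (z=10.9): ¬fast=1−0.59=0.41, icy=0.11; AND[min(a, b)] → w = 0.11
R4 (z=17.0): wet=0.52, slow=0.33; AND[min(a, b)] → w = 0.33
R5 (z=42.9): fast=0.59 → w = 0.59
Weighted average = (0.11·20.5 + 0.11·37.4 + 0.11·10.9 + 0.33·17.0 + 0.59·42.9) / (0.11 + 0.11 + 0.11 + 0.33 + 0.59)
  = 38.4890 / 1.2500 = 30.79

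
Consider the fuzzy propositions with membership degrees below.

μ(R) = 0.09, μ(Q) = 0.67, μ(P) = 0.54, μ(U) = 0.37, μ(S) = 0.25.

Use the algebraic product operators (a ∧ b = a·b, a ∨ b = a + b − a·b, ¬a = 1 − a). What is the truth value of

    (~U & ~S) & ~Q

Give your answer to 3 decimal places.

0.156

~U = 1 − 0.3700 = 0.6300
~S = 1 − 0.2500 = 0.7500
~U & ~S = a·b on (0.6300, 0.7500) = 0.4725
~Q = 1 − 0.6700 = 0.3300
(~U & ~S) & ~Q = a·b on (0.4725, 0.3300) = 0.1559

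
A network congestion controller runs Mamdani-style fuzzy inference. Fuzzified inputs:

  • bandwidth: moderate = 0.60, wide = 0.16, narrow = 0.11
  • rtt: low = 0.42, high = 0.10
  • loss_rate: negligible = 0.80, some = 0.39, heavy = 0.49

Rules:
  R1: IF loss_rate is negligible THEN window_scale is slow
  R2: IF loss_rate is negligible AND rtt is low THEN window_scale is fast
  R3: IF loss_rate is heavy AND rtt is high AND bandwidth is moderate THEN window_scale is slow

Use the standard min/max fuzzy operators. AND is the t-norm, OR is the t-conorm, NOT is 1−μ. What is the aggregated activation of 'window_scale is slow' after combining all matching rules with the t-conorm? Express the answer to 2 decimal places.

R1: negligible=0.80 → w = 0.80
R2: negligible=0.80, low=0.42; AND[min(a, b)] → w = 0.42
R3: heavy=0.49, high=0.10, moderate=0.60; AND[min(a, b)] → w = 0.10
Rules with consequent 'slow': {R1, R3} → strengths 0.80, 0.10
Aggregate via t-conorm [max(a, b)]: 0.80

0.80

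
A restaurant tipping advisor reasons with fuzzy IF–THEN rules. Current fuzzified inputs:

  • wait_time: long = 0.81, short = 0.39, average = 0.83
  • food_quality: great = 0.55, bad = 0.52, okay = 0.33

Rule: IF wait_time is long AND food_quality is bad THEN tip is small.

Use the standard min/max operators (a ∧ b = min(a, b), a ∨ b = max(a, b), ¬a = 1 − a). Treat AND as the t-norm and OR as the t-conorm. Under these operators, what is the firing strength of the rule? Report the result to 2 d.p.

firing strength: long=0.81, bad=0.52; AND[min(a, b)] → w = 0.52

0.52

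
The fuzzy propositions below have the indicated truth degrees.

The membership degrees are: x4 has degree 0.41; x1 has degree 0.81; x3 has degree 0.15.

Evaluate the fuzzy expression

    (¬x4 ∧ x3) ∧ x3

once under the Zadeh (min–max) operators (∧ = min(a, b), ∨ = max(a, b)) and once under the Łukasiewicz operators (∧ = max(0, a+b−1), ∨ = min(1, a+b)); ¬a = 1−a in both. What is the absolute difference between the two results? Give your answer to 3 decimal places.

Under Zadeh (min–max):
  ¬x4 = 1 − 0.41 = 0.59
  ¬x4 ∧ x3 = min(a, b) on (0.59, 0.15) = 0.15
  (¬x4 ∧ x3) ∧ x3 = min(a, b) on (0.15, 0.15) = 0.15
  → value = 0.1500
Under Łukasiewicz:
  ¬x4 = 1 − 0.41 = 0.59
  ¬x4 ∧ x3 = max(0, a+b−1) on (0.59, 0.15) = 0.00
  (¬x4 ∧ x3) ∧ x3 = max(0, a+b−1) on (0.00, 0.15) = 0.00
  → value = 0.0000
|0.1500 − 0.0000| = 0.150

0.150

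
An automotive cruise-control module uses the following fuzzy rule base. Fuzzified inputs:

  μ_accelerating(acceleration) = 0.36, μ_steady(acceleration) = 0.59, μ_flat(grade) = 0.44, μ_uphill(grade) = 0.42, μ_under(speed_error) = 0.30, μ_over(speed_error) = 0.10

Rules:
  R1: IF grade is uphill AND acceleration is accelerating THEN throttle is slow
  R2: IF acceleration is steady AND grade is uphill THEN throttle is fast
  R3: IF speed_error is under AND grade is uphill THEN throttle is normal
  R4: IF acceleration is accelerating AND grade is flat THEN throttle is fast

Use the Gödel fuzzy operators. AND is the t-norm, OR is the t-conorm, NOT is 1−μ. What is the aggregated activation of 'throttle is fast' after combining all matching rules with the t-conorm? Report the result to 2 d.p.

0.42

R1: uphill=0.42, accelerating=0.36; AND[min(a, b)] → w = 0.36
R2: steady=0.59, uphill=0.42; AND[min(a, b)] → w = 0.42
R3: under=0.30, uphill=0.42; AND[min(a, b)] → w = 0.30
R4: accelerating=0.36, flat=0.44; AND[min(a, b)] → w = 0.36
Rules with consequent 'fast': {R2, R4} → strengths 0.42, 0.36
Aggregate via t-conorm [max(a, b)]: 0.42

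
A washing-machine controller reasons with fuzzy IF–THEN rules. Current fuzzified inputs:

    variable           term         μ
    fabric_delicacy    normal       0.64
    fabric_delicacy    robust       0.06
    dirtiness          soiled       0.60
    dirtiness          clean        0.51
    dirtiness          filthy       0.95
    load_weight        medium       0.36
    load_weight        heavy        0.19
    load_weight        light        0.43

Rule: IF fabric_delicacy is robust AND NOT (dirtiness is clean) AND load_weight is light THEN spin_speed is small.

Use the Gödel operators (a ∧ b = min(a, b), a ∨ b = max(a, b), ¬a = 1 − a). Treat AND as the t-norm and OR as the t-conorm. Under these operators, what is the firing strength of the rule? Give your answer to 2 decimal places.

firing strength: robust=0.06, ¬clean=1−0.51=0.49, light=0.43; AND[min(a, b)] → w = 0.06

0.06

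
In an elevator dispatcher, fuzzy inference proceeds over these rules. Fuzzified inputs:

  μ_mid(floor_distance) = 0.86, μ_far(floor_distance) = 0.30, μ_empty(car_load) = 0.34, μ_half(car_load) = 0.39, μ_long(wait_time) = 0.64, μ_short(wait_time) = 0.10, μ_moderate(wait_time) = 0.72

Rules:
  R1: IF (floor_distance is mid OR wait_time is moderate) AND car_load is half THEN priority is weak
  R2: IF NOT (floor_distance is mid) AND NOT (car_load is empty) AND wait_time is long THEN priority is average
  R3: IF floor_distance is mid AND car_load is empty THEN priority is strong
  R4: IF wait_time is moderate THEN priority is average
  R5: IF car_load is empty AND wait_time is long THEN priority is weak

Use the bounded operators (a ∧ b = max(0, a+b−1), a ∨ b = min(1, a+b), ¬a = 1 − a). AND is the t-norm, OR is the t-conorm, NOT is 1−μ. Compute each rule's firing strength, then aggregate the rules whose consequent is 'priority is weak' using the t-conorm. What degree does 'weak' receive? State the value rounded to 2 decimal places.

0.39

R1: (mid=0.86 OR moderate=0.72) = 1.00; AND[max(0, a+b−1)] with half=0.39 → w = 0.39
R2: ¬mid=1−0.86=0.14, ¬empty=1−0.34=0.66, long=0.64; AND[max(0, a+b−1)] → w = 0.00
R3: mid=0.86, empty=0.34; AND[max(0, a+b−1)] → w = 0.20
R4: moderate=0.72 → w = 0.72
R5: empty=0.34, long=0.64; AND[max(0, a+b−1)] → w = 0.00
Rules with consequent 'weak': {R1, R5} → strengths 0.39, 0.00
Aggregate via t-conorm [min(1, a+b)]: 0.39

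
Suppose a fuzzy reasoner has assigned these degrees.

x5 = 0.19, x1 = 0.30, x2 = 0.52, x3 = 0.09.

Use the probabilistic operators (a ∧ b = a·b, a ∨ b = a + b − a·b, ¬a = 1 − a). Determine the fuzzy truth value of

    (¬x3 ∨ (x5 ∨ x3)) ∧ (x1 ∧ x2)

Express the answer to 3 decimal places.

¬x3 = 1 − 0.0900 = 0.9100
x5 ∨ x3 = a + b − a·b on (0.1900, 0.0900) = 0.2629
¬x3 ∨ (x5 ∨ x3) = a + b − a·b on (0.9100, 0.2629) = 0.9337
x1 ∧ x2 = a·b on (0.3000, 0.5200) = 0.1560
(¬x3 ∨ (x5 ∨ x3)) ∧ (x1 ∧ x2) = a·b on (0.9337, 0.1560) = 0.1457

0.146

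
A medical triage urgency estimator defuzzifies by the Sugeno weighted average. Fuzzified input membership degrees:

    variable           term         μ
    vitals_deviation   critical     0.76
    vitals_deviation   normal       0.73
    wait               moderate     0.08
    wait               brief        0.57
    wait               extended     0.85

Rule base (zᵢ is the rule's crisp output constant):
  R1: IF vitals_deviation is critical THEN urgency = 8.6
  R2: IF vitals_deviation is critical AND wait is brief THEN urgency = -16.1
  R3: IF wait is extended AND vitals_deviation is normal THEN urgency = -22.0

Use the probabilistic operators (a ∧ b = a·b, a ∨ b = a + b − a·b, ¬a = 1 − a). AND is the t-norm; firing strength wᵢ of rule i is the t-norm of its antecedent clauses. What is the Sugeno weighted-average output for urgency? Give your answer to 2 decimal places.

-7.77

R1 (z=8.6): critical=0.76 → w = 0.7600
R2 (z=-16.1): critical=0.76, brief=0.57; AND[a·b] → w = 0.4332
R3 (z=-22.0): extended=0.85, normal=0.73; AND[a·b] → w = 0.6205
Weighted average = (0.7600·8.6 + 0.4332·-16.1 + 0.6205·-22.0) / (0.7600 + 0.4332 + 0.6205)
  = -14.0895 / 1.8137 = -7.77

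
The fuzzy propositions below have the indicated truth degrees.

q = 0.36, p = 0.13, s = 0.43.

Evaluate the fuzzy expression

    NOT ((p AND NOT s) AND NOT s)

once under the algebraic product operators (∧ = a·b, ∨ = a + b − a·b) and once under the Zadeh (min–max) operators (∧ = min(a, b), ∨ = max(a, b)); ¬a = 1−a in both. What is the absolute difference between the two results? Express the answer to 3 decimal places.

Under algebraic product:
  NOT s = 1 − 0.4300 = 0.5700
  p AND NOT s = a·b on (0.1300, 0.5700) = 0.0741
  NOT s = 1 − 0.4300 = 0.5700
  (p AND NOT s) AND NOT s = a·b on (0.0741, 0.5700) = 0.0422
  NOT ((p AND NOT s) AND NOT s) = 1 − 0.0422 = 0.9578
  → value = 0.9578
Under Zadeh (min–max):
  NOT s = 1 − 0.43 = 0.57
  p AND NOT s = min(a, b) on (0.13, 0.57) = 0.13
  NOT s = 1 − 0.43 = 0.57
  (p AND NOT s) AND NOT s = min(a, b) on (0.13, 0.57) = 0.13
  NOT ((p AND NOT s) AND NOT s) = 1 − 0.13 = 0.87
  → value = 0.8700
|0.9578 − 0.8700| = 0.088

0.088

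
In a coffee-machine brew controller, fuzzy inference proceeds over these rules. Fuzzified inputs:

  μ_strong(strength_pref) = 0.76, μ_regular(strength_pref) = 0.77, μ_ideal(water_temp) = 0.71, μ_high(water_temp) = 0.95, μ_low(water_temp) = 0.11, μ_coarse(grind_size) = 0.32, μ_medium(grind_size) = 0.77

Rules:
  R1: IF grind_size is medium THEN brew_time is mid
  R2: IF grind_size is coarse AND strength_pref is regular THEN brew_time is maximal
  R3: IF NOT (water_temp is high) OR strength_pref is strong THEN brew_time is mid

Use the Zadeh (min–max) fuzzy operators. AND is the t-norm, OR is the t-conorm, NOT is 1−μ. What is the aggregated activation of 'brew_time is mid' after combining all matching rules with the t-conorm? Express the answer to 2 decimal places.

R1: medium=0.77 → w = 0.77
R2: coarse=0.32, regular=0.77; AND[min(a, b)] → w = 0.32
R3: ¬high=1−0.95=0.05, strong=0.76; OR[max(a, b)] → w = 0.76
Rules with consequent 'mid': {R1, R3} → strengths 0.77, 0.76
Aggregate via t-conorm [max(a, b)]: 0.77

0.77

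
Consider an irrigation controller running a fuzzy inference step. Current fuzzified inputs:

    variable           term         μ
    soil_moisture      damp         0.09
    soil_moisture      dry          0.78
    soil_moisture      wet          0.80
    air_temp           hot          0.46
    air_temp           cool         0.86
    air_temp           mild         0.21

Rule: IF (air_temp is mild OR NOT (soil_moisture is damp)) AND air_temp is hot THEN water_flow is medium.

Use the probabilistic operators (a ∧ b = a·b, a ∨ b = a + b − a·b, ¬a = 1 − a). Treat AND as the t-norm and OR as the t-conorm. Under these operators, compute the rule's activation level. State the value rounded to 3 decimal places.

0.427

firing strength: (mild=0.21 OR ¬damp=1−0.09=0.91) = 0.9289; AND[a·b] with hot=0.46 → w = 0.4273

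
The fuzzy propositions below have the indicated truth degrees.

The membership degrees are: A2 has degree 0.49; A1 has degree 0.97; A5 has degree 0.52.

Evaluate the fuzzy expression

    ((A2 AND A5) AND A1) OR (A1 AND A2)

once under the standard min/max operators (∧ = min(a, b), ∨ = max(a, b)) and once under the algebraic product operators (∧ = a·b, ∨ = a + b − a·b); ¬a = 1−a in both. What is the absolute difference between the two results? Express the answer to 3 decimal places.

0.115

Under standard min/max:
  A2 AND A5 = min(a, b) on (0.49, 0.52) = 0.49
  (A2 AND A5) AND A1 = min(a, b) on (0.49, 0.97) = 0.49
  A1 AND A2 = min(a, b) on (0.97, 0.49) = 0.49
  ((A2 AND A5) AND A1) OR (A1 AND A2) = max(a, b) on (0.49, 0.49) = 0.49
  → value = 0.4900
Under algebraic product:
  A2 AND A5 = a·b on (0.4900, 0.5200) = 0.2548
  (A2 AND A5) AND A1 = a·b on (0.2548, 0.9700) = 0.2472
  A1 AND A2 = a·b on (0.9700, 0.4900) = 0.4753
  ((A2 AND A5) AND A1) OR (A1 AND A2) = a + b − a·b on (0.2472, 0.4753) = 0.6050
  → value = 0.6050
|0.4900 − 0.6050| = 0.115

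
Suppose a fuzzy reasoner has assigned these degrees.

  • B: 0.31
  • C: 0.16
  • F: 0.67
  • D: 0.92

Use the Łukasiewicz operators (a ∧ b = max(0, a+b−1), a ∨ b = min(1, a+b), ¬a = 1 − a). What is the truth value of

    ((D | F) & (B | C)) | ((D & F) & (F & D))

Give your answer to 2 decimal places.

D | F = min(1, a+b) on (0.92, 0.67) = 1.00
B | C = min(1, a+b) on (0.31, 0.16) = 0.47
(D | F) & (B | C) = max(0, a+b−1) on (1.00, 0.47) = 0.47
D & F = max(0, a+b−1) on (0.92, 0.67) = 0.59
F & D = max(0, a+b−1) on (0.67, 0.92) = 0.59
(D & F) & (F & D) = max(0, a+b−1) on (0.59, 0.59) = 0.18
((D | F) & (B | C)) | ((D & F) & (F & D)) = min(1, a+b) on (0.47, 0.18) = 0.65

0.65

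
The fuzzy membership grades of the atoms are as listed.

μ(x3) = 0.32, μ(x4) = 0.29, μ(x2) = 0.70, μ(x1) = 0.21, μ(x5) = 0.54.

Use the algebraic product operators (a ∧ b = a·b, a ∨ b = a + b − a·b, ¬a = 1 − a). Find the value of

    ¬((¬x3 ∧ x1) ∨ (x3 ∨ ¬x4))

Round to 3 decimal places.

¬x3 = 1 − 0.3200 = 0.6800
¬x3 ∧ x1 = a·b on (0.6800, 0.2100) = 0.1428
¬x4 = 1 − 0.2900 = 0.7100
x3 ∨ ¬x4 = a + b − a·b on (0.3200, 0.7100) = 0.8028
(¬x3 ∧ x1) ∨ (x3 ∨ ¬x4) = a + b − a·b on (0.1428, 0.8028) = 0.8310
¬((¬x3 ∧ x1) ∨ (x3 ∨ ¬x4)) = 1 − 0.8310 = 0.1690

0.169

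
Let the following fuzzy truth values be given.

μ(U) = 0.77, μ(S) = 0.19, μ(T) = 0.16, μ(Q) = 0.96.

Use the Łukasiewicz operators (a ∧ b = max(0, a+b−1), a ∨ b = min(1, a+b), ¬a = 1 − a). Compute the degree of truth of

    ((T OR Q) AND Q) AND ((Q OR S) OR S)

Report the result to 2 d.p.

0.96

T OR Q = min(1, a+b) on (0.16, 0.96) = 1.00
(T OR Q) AND Q = max(0, a+b−1) on (1.00, 0.96) = 0.96
Q OR S = min(1, a+b) on (0.96, 0.19) = 1.00
(Q OR S) OR S = min(1, a+b) on (1.00, 0.19) = 1.00
((T OR Q) AND Q) AND ((Q OR S) OR S) = max(0, a+b−1) on (0.96, 1.00) = 0.96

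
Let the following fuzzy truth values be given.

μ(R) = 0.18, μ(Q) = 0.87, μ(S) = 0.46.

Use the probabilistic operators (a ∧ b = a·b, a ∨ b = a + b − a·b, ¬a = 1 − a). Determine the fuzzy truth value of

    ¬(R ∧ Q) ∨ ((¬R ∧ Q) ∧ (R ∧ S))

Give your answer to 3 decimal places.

0.853

R ∧ Q = a·b on (0.1800, 0.8700) = 0.1566
¬(R ∧ Q) = 1 − 0.1566 = 0.8434
¬R = 1 − 0.1800 = 0.8200
¬R ∧ Q = a·b on (0.8200, 0.8700) = 0.7134
R ∧ S = a·b on (0.1800, 0.4600) = 0.0828
(¬R ∧ Q) ∧ (R ∧ S) = a·b on (0.7134, 0.0828) = 0.0591
¬(R ∧ Q) ∨ ((¬R ∧ Q) ∧ (R ∧ S)) = a + b − a·b on (0.8434, 0.0591) = 0.8527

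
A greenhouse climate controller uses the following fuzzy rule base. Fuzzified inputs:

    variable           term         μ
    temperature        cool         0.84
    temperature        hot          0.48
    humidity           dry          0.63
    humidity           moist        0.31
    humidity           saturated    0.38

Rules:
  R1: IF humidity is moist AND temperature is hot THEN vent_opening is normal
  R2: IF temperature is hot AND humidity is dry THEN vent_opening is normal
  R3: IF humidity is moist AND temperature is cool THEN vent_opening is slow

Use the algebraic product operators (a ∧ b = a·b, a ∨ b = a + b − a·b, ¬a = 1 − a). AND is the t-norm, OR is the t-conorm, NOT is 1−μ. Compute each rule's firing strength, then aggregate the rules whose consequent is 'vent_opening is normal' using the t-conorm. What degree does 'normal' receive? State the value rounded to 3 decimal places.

R1: moist=0.31, hot=0.48; AND[a·b] → w = 0.1488
R2: hot=0.48, dry=0.63; AND[a·b] → w = 0.3024
R3: moist=0.31, cool=0.84; AND[a·b] → w = 0.2604
Rules with consequent 'normal': {R1, R2} → strengths 0.1488, 0.3024
Aggregate via t-conorm [a + b − a·b]: 0.4062

0.406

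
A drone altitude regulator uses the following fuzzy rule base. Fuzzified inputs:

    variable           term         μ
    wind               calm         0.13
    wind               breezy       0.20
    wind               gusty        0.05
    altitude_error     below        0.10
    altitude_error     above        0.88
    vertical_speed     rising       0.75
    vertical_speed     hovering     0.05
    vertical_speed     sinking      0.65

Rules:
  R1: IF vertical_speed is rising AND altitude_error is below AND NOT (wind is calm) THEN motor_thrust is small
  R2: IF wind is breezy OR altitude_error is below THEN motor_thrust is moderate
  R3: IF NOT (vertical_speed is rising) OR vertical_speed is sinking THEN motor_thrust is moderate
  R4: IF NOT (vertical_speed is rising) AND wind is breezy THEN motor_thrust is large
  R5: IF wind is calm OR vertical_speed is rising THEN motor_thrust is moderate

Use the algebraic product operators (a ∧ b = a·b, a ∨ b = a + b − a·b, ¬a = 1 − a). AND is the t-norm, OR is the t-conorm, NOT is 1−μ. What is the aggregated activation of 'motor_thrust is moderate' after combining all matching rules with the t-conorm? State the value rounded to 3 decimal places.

0.959

R1: rising=0.75, below=0.10, ¬calm=1−0.13=0.87; AND[a·b] → w = 0.0653
R2: breezy=0.20, below=0.10; OR[a + b − a·b] → w = 0.2800
R3: ¬rising=1−0.75=0.25, sinking=0.65; OR[a + b − a·b] → w = 0.7375
R4: ¬rising=1−0.75=0.25, breezy=0.20; AND[a·b] → w = 0.0500
R5: calm=0.13, rising=0.75; OR[a + b − a·b] → w = 0.7825
Rules with consequent 'moderate': {R2, R3, R5} → strengths 0.2800, 0.7375, 0.7825
Aggregate via t-conorm [a + b − a·b]: 0.9589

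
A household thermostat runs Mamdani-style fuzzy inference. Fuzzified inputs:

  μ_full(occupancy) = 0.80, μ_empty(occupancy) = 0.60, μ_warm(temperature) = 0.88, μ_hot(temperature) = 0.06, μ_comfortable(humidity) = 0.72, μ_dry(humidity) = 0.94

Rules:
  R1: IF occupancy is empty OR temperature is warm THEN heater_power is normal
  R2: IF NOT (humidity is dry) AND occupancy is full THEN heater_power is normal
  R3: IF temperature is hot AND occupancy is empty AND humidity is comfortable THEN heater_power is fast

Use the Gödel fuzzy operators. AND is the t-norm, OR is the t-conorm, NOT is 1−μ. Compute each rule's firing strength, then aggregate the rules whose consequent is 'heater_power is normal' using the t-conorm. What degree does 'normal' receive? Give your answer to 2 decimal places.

R1: empty=0.60, warm=0.88; OR[max(a, b)] → w = 0.88
R2: ¬dry=1−0.94=0.06, full=0.80; AND[min(a, b)] → w = 0.06
R3: hot=0.06, empty=0.60, comfortable=0.72; AND[min(a, b)] → w = 0.06
Rules with consequent 'normal': {R1, R2} → strengths 0.88, 0.06
Aggregate via t-conorm [max(a, b)]: 0.88

0.88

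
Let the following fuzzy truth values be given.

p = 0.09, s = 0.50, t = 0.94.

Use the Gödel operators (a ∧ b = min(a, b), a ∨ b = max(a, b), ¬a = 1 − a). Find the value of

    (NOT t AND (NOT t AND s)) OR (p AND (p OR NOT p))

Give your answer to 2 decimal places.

0.09

NOT t = 1 − 0.94 = 0.06
NOT t = 1 − 0.94 = 0.06
NOT t AND s = min(a, b) on (0.06, 0.50) = 0.06
NOT t AND (NOT t AND s) = min(a, b) on (0.06, 0.06) = 0.06
NOT p = 1 − 0.09 = 0.91
p OR NOT p = max(a, b) on (0.09, 0.91) = 0.91
p AND (p OR NOT p) = min(a, b) on (0.09, 0.91) = 0.09
(NOT t AND (NOT t AND s)) OR (p AND (p OR NOT p)) = max(a, b) on (0.06, 0.09) = 0.09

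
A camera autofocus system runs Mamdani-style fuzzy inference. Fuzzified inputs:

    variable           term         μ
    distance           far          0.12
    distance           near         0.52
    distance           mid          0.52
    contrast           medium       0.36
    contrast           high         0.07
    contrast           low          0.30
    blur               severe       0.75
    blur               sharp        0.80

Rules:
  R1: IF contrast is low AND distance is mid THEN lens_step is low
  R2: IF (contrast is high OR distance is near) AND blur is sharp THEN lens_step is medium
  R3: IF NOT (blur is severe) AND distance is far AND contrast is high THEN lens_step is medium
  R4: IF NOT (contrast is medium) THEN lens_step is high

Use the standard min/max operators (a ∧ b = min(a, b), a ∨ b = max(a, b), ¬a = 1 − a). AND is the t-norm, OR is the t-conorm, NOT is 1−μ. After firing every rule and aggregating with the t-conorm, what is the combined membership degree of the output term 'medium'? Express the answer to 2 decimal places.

R1: low=0.30, mid=0.52; AND[min(a, b)] → w = 0.30
R2: (high=0.07 OR near=0.52) = 0.52; AND[min(a, b)] with sharp=0.80 → w = 0.52
R3: ¬severe=1−0.75=0.25, far=0.12, high=0.07; AND[min(a, b)] → w = 0.07
R4: ¬medium=1−0.36=0.64 → w = 0.64
Rules with consequent 'medium': {R2, R3} → strengths 0.52, 0.07
Aggregate via t-conorm [max(a, b)]: 0.52

0.52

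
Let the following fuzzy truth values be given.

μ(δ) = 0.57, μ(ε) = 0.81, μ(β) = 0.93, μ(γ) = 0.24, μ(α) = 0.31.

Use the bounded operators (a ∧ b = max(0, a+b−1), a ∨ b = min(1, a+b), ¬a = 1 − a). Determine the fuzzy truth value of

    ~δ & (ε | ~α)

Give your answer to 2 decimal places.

~δ = 1 − 0.57 = 0.43
~α = 1 − 0.31 = 0.69
ε | ~α = min(1, a+b) on (0.81, 0.69) = 1.00
~δ & (ε | ~α) = max(0, a+b−1) on (0.43, 1.00) = 0.43

0.43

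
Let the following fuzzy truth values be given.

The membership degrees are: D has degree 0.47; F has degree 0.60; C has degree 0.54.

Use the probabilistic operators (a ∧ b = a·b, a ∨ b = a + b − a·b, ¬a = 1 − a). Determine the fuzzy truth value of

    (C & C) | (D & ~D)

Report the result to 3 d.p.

C & C = a·b on (0.5400, 0.5400) = 0.2916
~D = 1 − 0.4700 = 0.5300
D & ~D = a·b on (0.4700, 0.5300) = 0.2491
(C & C) | (D & ~D) = a + b − a·b on (0.2916, 0.2491) = 0.4681

0.468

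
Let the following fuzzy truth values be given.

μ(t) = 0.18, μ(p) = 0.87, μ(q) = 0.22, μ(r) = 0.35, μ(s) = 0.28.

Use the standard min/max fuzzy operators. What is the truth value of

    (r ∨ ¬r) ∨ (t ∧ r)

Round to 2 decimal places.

¬r = 1 − 0.35 = 0.65
r ∨ ¬r = max(a, b) on (0.35, 0.65) = 0.65
t ∧ r = min(a, b) on (0.18, 0.35) = 0.18
(r ∨ ¬r) ∨ (t ∧ r) = max(a, b) on (0.65, 0.18) = 0.65

0.65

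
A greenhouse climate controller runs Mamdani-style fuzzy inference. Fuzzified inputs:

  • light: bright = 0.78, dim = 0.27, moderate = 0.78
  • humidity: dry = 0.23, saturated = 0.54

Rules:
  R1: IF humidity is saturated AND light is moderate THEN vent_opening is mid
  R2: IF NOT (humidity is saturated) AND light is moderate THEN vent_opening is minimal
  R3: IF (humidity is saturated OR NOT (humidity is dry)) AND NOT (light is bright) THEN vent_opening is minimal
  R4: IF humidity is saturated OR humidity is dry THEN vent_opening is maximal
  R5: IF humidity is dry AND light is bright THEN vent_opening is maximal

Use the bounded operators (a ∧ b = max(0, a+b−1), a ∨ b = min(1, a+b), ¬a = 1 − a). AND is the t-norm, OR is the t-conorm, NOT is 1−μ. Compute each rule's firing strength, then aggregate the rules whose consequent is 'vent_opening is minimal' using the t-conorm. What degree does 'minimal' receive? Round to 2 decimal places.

R1: saturated=0.54, moderate=0.78; AND[max(0, a+b−1)] → w = 0.32
R2: ¬saturated=1−0.54=0.46, moderate=0.78; AND[max(0, a+b−1)] → w = 0.24
R3: (saturated=0.54 OR ¬dry=1−0.23=0.77) = 1.00; AND[max(0, a+b−1)] with ¬bright=1−0.78=0.22 → w = 0.22
R4: saturated=0.54, dry=0.23; OR[min(1, a+b)] → w = 0.77
R5: dry=0.23, bright=0.78; AND[max(0, a+b−1)] → w = 0.01
Rules with consequent 'minimal': {R2, R3} → strengths 0.24, 0.22
Aggregate via t-conorm [min(1, a+b)]: 0.46

0.46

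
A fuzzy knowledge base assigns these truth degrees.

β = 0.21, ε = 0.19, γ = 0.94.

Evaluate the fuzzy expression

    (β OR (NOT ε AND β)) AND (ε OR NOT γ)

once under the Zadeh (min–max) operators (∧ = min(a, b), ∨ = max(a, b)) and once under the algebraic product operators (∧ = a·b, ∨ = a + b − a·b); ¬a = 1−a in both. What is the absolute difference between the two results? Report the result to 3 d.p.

Under Zadeh (min–max):
  NOT ε = 1 − 0.19 = 0.81
  NOT ε AND β = min(a, b) on (0.81, 0.21) = 0.21
  β OR (NOT ε AND β) = max(a, b) on (0.21, 0.21) = 0.21
  NOT γ = 1 − 0.94 = 0.06
  ε OR NOT γ = max(a, b) on (0.19, 0.06) = 0.19
  (β OR (NOT ε AND β)) AND (ε OR NOT γ) = min(a, b) on (0.21, 0.19) = 0.19
  → value = 0.1900
Under algebraic product:
  NOT ε = 1 − 0.1900 = 0.8100
  NOT ε AND β = a·b on (0.8100, 0.2100) = 0.1701
  β OR (NOT ε AND β) = a + b − a·b on (0.2100, 0.1701) = 0.3444
  NOT γ = 1 − 0.9400 = 0.0600
  ε OR NOT γ = a + b − a·b on (0.1900, 0.0600) = 0.2386
  (β OR (NOT ε AND β)) AND (ε OR NOT γ) = a·b on (0.3444, 0.2386) = 0.0822
  → value = 0.0822
|0.1900 − 0.0822| = 0.108

0.108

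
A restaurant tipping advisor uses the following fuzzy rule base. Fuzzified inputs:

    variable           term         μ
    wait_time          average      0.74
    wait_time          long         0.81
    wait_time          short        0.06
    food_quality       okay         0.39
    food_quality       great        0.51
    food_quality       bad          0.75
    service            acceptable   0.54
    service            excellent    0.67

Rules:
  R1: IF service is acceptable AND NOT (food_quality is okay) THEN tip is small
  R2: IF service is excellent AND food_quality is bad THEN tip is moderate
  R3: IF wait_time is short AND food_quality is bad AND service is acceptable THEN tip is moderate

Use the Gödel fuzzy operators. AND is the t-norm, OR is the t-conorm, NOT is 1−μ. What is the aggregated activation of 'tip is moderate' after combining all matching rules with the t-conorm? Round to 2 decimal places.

R1: acceptable=0.54, ¬okay=1−0.39=0.61; AND[min(a, b)] → w = 0.54
R2: excellent=0.67, bad=0.75; AND[min(a, b)] → w = 0.67
R3: short=0.06, bad=0.75, acceptable=0.54; AND[min(a, b)] → w = 0.06
Rules with consequent 'moderate': {R2, R3} → strengths 0.67, 0.06
Aggregate via t-conorm [max(a, b)]: 0.67

0.67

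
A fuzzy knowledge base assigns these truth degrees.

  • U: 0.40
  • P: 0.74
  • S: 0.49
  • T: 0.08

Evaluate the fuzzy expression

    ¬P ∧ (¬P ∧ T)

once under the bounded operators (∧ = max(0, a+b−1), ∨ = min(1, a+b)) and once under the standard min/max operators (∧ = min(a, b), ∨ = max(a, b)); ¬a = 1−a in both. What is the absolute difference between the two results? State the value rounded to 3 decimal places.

0.080

Under bounded:
  ¬P = 1 − 0.74 = 0.26
  ¬P = 1 − 0.74 = 0.26
  ¬P ∧ T = max(0, a+b−1) on (0.26, 0.08) = 0.00
  ¬P ∧ (¬P ∧ T) = max(0, a+b−1) on (0.26, 0.00) = 0.00
  → value = 0.0000
Under standard min/max:
  ¬P = 1 − 0.74 = 0.26
  ¬P = 1 − 0.74 = 0.26
  ¬P ∧ T = min(a, b) on (0.26, 0.08) = 0.08
  ¬P ∧ (¬P ∧ T) = min(a, b) on (0.26, 0.08) = 0.08
  → value = 0.0800
|0.0000 − 0.0800| = 0.080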